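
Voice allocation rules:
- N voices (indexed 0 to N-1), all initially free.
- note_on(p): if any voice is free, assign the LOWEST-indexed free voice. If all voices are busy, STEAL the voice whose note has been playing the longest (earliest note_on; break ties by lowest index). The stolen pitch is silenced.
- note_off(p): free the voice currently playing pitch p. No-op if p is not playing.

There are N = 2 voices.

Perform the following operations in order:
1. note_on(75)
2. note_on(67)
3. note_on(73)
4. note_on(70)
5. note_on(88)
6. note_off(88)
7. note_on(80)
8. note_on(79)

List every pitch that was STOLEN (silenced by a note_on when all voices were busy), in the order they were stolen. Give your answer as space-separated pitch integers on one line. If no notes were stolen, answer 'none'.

Answer: 75 67 73 70

Derivation:
Op 1: note_on(75): voice 0 is free -> assigned | voices=[75 -]
Op 2: note_on(67): voice 1 is free -> assigned | voices=[75 67]
Op 3: note_on(73): all voices busy, STEAL voice 0 (pitch 75, oldest) -> assign | voices=[73 67]
Op 4: note_on(70): all voices busy, STEAL voice 1 (pitch 67, oldest) -> assign | voices=[73 70]
Op 5: note_on(88): all voices busy, STEAL voice 0 (pitch 73, oldest) -> assign | voices=[88 70]
Op 6: note_off(88): free voice 0 | voices=[- 70]
Op 7: note_on(80): voice 0 is free -> assigned | voices=[80 70]
Op 8: note_on(79): all voices busy, STEAL voice 1 (pitch 70, oldest) -> assign | voices=[80 79]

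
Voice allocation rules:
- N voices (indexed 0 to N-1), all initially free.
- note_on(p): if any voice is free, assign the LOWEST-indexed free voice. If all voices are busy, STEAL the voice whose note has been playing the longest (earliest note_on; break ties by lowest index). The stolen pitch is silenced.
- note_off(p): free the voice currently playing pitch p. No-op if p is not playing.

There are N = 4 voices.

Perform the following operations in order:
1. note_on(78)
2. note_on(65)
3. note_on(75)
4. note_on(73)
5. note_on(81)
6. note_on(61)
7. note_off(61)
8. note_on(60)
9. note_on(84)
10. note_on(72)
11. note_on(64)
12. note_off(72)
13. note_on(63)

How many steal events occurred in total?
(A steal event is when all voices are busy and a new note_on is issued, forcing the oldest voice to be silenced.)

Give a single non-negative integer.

Answer: 5

Derivation:
Op 1: note_on(78): voice 0 is free -> assigned | voices=[78 - - -]
Op 2: note_on(65): voice 1 is free -> assigned | voices=[78 65 - -]
Op 3: note_on(75): voice 2 is free -> assigned | voices=[78 65 75 -]
Op 4: note_on(73): voice 3 is free -> assigned | voices=[78 65 75 73]
Op 5: note_on(81): all voices busy, STEAL voice 0 (pitch 78, oldest) -> assign | voices=[81 65 75 73]
Op 6: note_on(61): all voices busy, STEAL voice 1 (pitch 65, oldest) -> assign | voices=[81 61 75 73]
Op 7: note_off(61): free voice 1 | voices=[81 - 75 73]
Op 8: note_on(60): voice 1 is free -> assigned | voices=[81 60 75 73]
Op 9: note_on(84): all voices busy, STEAL voice 2 (pitch 75, oldest) -> assign | voices=[81 60 84 73]
Op 10: note_on(72): all voices busy, STEAL voice 3 (pitch 73, oldest) -> assign | voices=[81 60 84 72]
Op 11: note_on(64): all voices busy, STEAL voice 0 (pitch 81, oldest) -> assign | voices=[64 60 84 72]
Op 12: note_off(72): free voice 3 | voices=[64 60 84 -]
Op 13: note_on(63): voice 3 is free -> assigned | voices=[64 60 84 63]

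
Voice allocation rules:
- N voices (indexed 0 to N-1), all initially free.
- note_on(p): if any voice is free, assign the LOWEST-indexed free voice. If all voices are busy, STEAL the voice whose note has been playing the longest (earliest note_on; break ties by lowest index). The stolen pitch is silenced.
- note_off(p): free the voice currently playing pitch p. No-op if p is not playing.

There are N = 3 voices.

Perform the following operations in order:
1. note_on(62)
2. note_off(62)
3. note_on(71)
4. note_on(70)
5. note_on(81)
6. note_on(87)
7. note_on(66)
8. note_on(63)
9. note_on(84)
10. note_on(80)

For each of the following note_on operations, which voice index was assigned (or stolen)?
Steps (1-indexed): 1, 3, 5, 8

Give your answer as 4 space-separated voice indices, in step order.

Op 1: note_on(62): voice 0 is free -> assigned | voices=[62 - -]
Op 2: note_off(62): free voice 0 | voices=[- - -]
Op 3: note_on(71): voice 0 is free -> assigned | voices=[71 - -]
Op 4: note_on(70): voice 1 is free -> assigned | voices=[71 70 -]
Op 5: note_on(81): voice 2 is free -> assigned | voices=[71 70 81]
Op 6: note_on(87): all voices busy, STEAL voice 0 (pitch 71, oldest) -> assign | voices=[87 70 81]
Op 7: note_on(66): all voices busy, STEAL voice 1 (pitch 70, oldest) -> assign | voices=[87 66 81]
Op 8: note_on(63): all voices busy, STEAL voice 2 (pitch 81, oldest) -> assign | voices=[87 66 63]
Op 9: note_on(84): all voices busy, STEAL voice 0 (pitch 87, oldest) -> assign | voices=[84 66 63]
Op 10: note_on(80): all voices busy, STEAL voice 1 (pitch 66, oldest) -> assign | voices=[84 80 63]

Answer: 0 0 2 2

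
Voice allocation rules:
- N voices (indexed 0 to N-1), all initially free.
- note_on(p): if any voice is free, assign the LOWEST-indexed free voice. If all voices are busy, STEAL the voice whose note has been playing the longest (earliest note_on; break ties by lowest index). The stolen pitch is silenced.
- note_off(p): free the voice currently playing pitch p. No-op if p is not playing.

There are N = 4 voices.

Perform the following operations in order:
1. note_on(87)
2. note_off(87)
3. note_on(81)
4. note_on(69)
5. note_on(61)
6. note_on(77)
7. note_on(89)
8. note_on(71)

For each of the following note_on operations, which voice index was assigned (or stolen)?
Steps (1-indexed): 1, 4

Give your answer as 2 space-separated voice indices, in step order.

Answer: 0 1

Derivation:
Op 1: note_on(87): voice 0 is free -> assigned | voices=[87 - - -]
Op 2: note_off(87): free voice 0 | voices=[- - - -]
Op 3: note_on(81): voice 0 is free -> assigned | voices=[81 - - -]
Op 4: note_on(69): voice 1 is free -> assigned | voices=[81 69 - -]
Op 5: note_on(61): voice 2 is free -> assigned | voices=[81 69 61 -]
Op 6: note_on(77): voice 3 is free -> assigned | voices=[81 69 61 77]
Op 7: note_on(89): all voices busy, STEAL voice 0 (pitch 81, oldest) -> assign | voices=[89 69 61 77]
Op 8: note_on(71): all voices busy, STEAL voice 1 (pitch 69, oldest) -> assign | voices=[89 71 61 77]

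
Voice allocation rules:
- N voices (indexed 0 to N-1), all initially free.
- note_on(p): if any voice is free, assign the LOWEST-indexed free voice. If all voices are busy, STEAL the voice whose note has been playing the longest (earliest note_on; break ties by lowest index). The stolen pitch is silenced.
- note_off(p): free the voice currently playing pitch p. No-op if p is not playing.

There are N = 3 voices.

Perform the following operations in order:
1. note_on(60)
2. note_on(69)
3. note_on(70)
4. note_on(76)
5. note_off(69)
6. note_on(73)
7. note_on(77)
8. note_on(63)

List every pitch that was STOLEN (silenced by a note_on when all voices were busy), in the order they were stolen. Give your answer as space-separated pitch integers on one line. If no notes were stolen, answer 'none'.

Answer: 60 70 76

Derivation:
Op 1: note_on(60): voice 0 is free -> assigned | voices=[60 - -]
Op 2: note_on(69): voice 1 is free -> assigned | voices=[60 69 -]
Op 3: note_on(70): voice 2 is free -> assigned | voices=[60 69 70]
Op 4: note_on(76): all voices busy, STEAL voice 0 (pitch 60, oldest) -> assign | voices=[76 69 70]
Op 5: note_off(69): free voice 1 | voices=[76 - 70]
Op 6: note_on(73): voice 1 is free -> assigned | voices=[76 73 70]
Op 7: note_on(77): all voices busy, STEAL voice 2 (pitch 70, oldest) -> assign | voices=[76 73 77]
Op 8: note_on(63): all voices busy, STEAL voice 0 (pitch 76, oldest) -> assign | voices=[63 73 77]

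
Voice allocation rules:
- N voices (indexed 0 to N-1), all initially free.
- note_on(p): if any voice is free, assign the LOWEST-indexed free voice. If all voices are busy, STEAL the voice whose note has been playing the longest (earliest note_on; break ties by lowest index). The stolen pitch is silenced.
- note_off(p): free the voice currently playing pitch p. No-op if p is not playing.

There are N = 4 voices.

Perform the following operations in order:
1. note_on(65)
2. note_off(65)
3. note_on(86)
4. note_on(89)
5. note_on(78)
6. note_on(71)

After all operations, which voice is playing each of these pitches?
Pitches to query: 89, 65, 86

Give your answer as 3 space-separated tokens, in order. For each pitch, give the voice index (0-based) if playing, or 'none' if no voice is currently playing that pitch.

Op 1: note_on(65): voice 0 is free -> assigned | voices=[65 - - -]
Op 2: note_off(65): free voice 0 | voices=[- - - -]
Op 3: note_on(86): voice 0 is free -> assigned | voices=[86 - - -]
Op 4: note_on(89): voice 1 is free -> assigned | voices=[86 89 - -]
Op 5: note_on(78): voice 2 is free -> assigned | voices=[86 89 78 -]
Op 6: note_on(71): voice 3 is free -> assigned | voices=[86 89 78 71]

Answer: 1 none 0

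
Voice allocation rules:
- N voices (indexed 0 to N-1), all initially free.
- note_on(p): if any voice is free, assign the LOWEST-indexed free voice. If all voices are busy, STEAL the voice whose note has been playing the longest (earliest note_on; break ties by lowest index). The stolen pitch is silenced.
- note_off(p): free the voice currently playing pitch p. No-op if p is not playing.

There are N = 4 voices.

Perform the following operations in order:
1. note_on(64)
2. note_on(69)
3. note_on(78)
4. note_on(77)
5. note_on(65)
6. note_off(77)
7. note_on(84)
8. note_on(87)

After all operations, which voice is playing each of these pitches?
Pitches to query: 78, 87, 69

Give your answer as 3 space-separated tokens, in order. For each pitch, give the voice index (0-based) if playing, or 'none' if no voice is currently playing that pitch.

Op 1: note_on(64): voice 0 is free -> assigned | voices=[64 - - -]
Op 2: note_on(69): voice 1 is free -> assigned | voices=[64 69 - -]
Op 3: note_on(78): voice 2 is free -> assigned | voices=[64 69 78 -]
Op 4: note_on(77): voice 3 is free -> assigned | voices=[64 69 78 77]
Op 5: note_on(65): all voices busy, STEAL voice 0 (pitch 64, oldest) -> assign | voices=[65 69 78 77]
Op 6: note_off(77): free voice 3 | voices=[65 69 78 -]
Op 7: note_on(84): voice 3 is free -> assigned | voices=[65 69 78 84]
Op 8: note_on(87): all voices busy, STEAL voice 1 (pitch 69, oldest) -> assign | voices=[65 87 78 84]

Answer: 2 1 none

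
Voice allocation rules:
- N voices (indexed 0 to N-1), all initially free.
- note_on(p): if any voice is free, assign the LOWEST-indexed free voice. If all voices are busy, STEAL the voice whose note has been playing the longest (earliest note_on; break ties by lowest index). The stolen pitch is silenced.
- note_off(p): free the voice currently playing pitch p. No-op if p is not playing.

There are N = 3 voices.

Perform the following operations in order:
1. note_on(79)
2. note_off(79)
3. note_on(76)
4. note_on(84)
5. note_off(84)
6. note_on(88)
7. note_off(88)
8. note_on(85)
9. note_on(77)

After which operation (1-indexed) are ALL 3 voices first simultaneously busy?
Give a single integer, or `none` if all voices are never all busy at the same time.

Op 1: note_on(79): voice 0 is free -> assigned | voices=[79 - -]
Op 2: note_off(79): free voice 0 | voices=[- - -]
Op 3: note_on(76): voice 0 is free -> assigned | voices=[76 - -]
Op 4: note_on(84): voice 1 is free -> assigned | voices=[76 84 -]
Op 5: note_off(84): free voice 1 | voices=[76 - -]
Op 6: note_on(88): voice 1 is free -> assigned | voices=[76 88 -]
Op 7: note_off(88): free voice 1 | voices=[76 - -]
Op 8: note_on(85): voice 1 is free -> assigned | voices=[76 85 -]
Op 9: note_on(77): voice 2 is free -> assigned | voices=[76 85 77]

Answer: 9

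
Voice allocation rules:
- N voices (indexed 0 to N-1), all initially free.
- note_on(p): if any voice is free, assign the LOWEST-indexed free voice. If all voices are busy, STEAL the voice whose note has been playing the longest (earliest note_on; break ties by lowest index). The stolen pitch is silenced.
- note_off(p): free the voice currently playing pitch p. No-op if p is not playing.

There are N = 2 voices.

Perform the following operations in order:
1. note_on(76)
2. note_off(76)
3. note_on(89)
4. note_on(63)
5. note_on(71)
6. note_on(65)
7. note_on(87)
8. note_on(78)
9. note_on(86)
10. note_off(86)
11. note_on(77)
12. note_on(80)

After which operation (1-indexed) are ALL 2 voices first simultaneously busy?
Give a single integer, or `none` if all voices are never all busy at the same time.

Answer: 4

Derivation:
Op 1: note_on(76): voice 0 is free -> assigned | voices=[76 -]
Op 2: note_off(76): free voice 0 | voices=[- -]
Op 3: note_on(89): voice 0 is free -> assigned | voices=[89 -]
Op 4: note_on(63): voice 1 is free -> assigned | voices=[89 63]
Op 5: note_on(71): all voices busy, STEAL voice 0 (pitch 89, oldest) -> assign | voices=[71 63]
Op 6: note_on(65): all voices busy, STEAL voice 1 (pitch 63, oldest) -> assign | voices=[71 65]
Op 7: note_on(87): all voices busy, STEAL voice 0 (pitch 71, oldest) -> assign | voices=[87 65]
Op 8: note_on(78): all voices busy, STEAL voice 1 (pitch 65, oldest) -> assign | voices=[87 78]
Op 9: note_on(86): all voices busy, STEAL voice 0 (pitch 87, oldest) -> assign | voices=[86 78]
Op 10: note_off(86): free voice 0 | voices=[- 78]
Op 11: note_on(77): voice 0 is free -> assigned | voices=[77 78]
Op 12: note_on(80): all voices busy, STEAL voice 1 (pitch 78, oldest) -> assign | voices=[77 80]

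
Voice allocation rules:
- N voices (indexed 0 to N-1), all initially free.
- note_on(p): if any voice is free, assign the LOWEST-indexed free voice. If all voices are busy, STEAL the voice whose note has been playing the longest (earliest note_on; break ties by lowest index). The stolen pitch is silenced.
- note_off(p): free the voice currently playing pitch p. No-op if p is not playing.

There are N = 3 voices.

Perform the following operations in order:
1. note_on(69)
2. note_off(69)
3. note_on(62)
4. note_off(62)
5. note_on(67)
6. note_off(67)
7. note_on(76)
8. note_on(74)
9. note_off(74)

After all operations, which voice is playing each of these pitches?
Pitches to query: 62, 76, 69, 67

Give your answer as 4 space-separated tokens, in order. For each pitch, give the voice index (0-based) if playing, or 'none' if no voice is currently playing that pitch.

Op 1: note_on(69): voice 0 is free -> assigned | voices=[69 - -]
Op 2: note_off(69): free voice 0 | voices=[- - -]
Op 3: note_on(62): voice 0 is free -> assigned | voices=[62 - -]
Op 4: note_off(62): free voice 0 | voices=[- - -]
Op 5: note_on(67): voice 0 is free -> assigned | voices=[67 - -]
Op 6: note_off(67): free voice 0 | voices=[- - -]
Op 7: note_on(76): voice 0 is free -> assigned | voices=[76 - -]
Op 8: note_on(74): voice 1 is free -> assigned | voices=[76 74 -]
Op 9: note_off(74): free voice 1 | voices=[76 - -]

Answer: none 0 none none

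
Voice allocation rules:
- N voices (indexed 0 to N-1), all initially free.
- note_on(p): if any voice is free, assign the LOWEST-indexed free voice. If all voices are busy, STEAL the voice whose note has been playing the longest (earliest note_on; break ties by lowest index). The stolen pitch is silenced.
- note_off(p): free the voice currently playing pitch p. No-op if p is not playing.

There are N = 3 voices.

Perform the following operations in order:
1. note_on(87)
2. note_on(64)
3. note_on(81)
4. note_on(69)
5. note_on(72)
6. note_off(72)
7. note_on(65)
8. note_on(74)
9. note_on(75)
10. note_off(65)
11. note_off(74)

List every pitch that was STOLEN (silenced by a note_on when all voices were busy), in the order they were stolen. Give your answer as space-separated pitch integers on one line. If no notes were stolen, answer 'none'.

Answer: 87 64 81 69

Derivation:
Op 1: note_on(87): voice 0 is free -> assigned | voices=[87 - -]
Op 2: note_on(64): voice 1 is free -> assigned | voices=[87 64 -]
Op 3: note_on(81): voice 2 is free -> assigned | voices=[87 64 81]
Op 4: note_on(69): all voices busy, STEAL voice 0 (pitch 87, oldest) -> assign | voices=[69 64 81]
Op 5: note_on(72): all voices busy, STEAL voice 1 (pitch 64, oldest) -> assign | voices=[69 72 81]
Op 6: note_off(72): free voice 1 | voices=[69 - 81]
Op 7: note_on(65): voice 1 is free -> assigned | voices=[69 65 81]
Op 8: note_on(74): all voices busy, STEAL voice 2 (pitch 81, oldest) -> assign | voices=[69 65 74]
Op 9: note_on(75): all voices busy, STEAL voice 0 (pitch 69, oldest) -> assign | voices=[75 65 74]
Op 10: note_off(65): free voice 1 | voices=[75 - 74]
Op 11: note_off(74): free voice 2 | voices=[75 - -]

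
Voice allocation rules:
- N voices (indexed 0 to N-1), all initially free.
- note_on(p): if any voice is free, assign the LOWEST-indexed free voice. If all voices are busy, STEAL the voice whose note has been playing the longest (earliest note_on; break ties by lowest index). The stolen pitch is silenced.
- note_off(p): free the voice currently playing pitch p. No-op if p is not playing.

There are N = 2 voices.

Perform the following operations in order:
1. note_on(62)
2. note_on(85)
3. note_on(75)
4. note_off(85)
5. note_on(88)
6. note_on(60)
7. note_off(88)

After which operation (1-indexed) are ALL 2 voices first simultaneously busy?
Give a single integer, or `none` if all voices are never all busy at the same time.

Answer: 2

Derivation:
Op 1: note_on(62): voice 0 is free -> assigned | voices=[62 -]
Op 2: note_on(85): voice 1 is free -> assigned | voices=[62 85]
Op 3: note_on(75): all voices busy, STEAL voice 0 (pitch 62, oldest) -> assign | voices=[75 85]
Op 4: note_off(85): free voice 1 | voices=[75 -]
Op 5: note_on(88): voice 1 is free -> assigned | voices=[75 88]
Op 6: note_on(60): all voices busy, STEAL voice 0 (pitch 75, oldest) -> assign | voices=[60 88]
Op 7: note_off(88): free voice 1 | voices=[60 -]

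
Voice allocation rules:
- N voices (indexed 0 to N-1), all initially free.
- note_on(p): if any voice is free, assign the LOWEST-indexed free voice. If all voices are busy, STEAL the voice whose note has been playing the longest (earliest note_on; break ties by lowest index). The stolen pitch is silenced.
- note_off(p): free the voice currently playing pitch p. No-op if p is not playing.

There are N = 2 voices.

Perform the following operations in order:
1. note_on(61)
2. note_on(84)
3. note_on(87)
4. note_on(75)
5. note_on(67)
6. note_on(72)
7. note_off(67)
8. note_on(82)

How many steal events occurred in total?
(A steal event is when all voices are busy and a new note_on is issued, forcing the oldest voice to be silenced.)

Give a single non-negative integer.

Op 1: note_on(61): voice 0 is free -> assigned | voices=[61 -]
Op 2: note_on(84): voice 1 is free -> assigned | voices=[61 84]
Op 3: note_on(87): all voices busy, STEAL voice 0 (pitch 61, oldest) -> assign | voices=[87 84]
Op 4: note_on(75): all voices busy, STEAL voice 1 (pitch 84, oldest) -> assign | voices=[87 75]
Op 5: note_on(67): all voices busy, STEAL voice 0 (pitch 87, oldest) -> assign | voices=[67 75]
Op 6: note_on(72): all voices busy, STEAL voice 1 (pitch 75, oldest) -> assign | voices=[67 72]
Op 7: note_off(67): free voice 0 | voices=[- 72]
Op 8: note_on(82): voice 0 is free -> assigned | voices=[82 72]

Answer: 4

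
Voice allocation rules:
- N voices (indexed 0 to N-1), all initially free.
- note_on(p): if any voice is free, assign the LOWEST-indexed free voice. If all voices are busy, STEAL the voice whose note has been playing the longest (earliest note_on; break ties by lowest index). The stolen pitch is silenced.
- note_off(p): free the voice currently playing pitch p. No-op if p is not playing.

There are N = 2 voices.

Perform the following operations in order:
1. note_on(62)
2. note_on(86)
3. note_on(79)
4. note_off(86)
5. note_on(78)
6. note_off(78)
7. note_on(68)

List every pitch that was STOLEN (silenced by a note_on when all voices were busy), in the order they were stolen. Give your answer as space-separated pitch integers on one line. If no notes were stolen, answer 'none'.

Op 1: note_on(62): voice 0 is free -> assigned | voices=[62 -]
Op 2: note_on(86): voice 1 is free -> assigned | voices=[62 86]
Op 3: note_on(79): all voices busy, STEAL voice 0 (pitch 62, oldest) -> assign | voices=[79 86]
Op 4: note_off(86): free voice 1 | voices=[79 -]
Op 5: note_on(78): voice 1 is free -> assigned | voices=[79 78]
Op 6: note_off(78): free voice 1 | voices=[79 -]
Op 7: note_on(68): voice 1 is free -> assigned | voices=[79 68]

Answer: 62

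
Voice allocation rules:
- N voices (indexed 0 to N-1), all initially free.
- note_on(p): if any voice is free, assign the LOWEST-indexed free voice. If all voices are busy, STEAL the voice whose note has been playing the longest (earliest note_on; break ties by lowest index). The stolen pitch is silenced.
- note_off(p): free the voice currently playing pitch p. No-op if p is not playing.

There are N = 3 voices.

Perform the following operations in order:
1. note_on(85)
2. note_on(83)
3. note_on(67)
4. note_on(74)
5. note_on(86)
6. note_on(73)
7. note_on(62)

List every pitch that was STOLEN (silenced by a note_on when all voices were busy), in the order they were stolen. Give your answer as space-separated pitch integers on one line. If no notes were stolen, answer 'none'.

Answer: 85 83 67 74

Derivation:
Op 1: note_on(85): voice 0 is free -> assigned | voices=[85 - -]
Op 2: note_on(83): voice 1 is free -> assigned | voices=[85 83 -]
Op 3: note_on(67): voice 2 is free -> assigned | voices=[85 83 67]
Op 4: note_on(74): all voices busy, STEAL voice 0 (pitch 85, oldest) -> assign | voices=[74 83 67]
Op 5: note_on(86): all voices busy, STEAL voice 1 (pitch 83, oldest) -> assign | voices=[74 86 67]
Op 6: note_on(73): all voices busy, STEAL voice 2 (pitch 67, oldest) -> assign | voices=[74 86 73]
Op 7: note_on(62): all voices busy, STEAL voice 0 (pitch 74, oldest) -> assign | voices=[62 86 73]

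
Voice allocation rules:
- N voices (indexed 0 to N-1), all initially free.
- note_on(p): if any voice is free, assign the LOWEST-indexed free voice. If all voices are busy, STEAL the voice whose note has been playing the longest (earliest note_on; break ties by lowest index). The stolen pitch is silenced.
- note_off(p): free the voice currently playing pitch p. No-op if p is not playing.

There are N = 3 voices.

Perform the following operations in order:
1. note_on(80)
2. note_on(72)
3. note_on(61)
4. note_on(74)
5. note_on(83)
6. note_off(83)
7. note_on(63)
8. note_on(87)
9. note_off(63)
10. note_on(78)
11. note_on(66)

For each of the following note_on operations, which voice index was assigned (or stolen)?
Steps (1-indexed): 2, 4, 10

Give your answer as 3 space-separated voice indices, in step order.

Answer: 1 0 1

Derivation:
Op 1: note_on(80): voice 0 is free -> assigned | voices=[80 - -]
Op 2: note_on(72): voice 1 is free -> assigned | voices=[80 72 -]
Op 3: note_on(61): voice 2 is free -> assigned | voices=[80 72 61]
Op 4: note_on(74): all voices busy, STEAL voice 0 (pitch 80, oldest) -> assign | voices=[74 72 61]
Op 5: note_on(83): all voices busy, STEAL voice 1 (pitch 72, oldest) -> assign | voices=[74 83 61]
Op 6: note_off(83): free voice 1 | voices=[74 - 61]
Op 7: note_on(63): voice 1 is free -> assigned | voices=[74 63 61]
Op 8: note_on(87): all voices busy, STEAL voice 2 (pitch 61, oldest) -> assign | voices=[74 63 87]
Op 9: note_off(63): free voice 1 | voices=[74 - 87]
Op 10: note_on(78): voice 1 is free -> assigned | voices=[74 78 87]
Op 11: note_on(66): all voices busy, STEAL voice 0 (pitch 74, oldest) -> assign | voices=[66 78 87]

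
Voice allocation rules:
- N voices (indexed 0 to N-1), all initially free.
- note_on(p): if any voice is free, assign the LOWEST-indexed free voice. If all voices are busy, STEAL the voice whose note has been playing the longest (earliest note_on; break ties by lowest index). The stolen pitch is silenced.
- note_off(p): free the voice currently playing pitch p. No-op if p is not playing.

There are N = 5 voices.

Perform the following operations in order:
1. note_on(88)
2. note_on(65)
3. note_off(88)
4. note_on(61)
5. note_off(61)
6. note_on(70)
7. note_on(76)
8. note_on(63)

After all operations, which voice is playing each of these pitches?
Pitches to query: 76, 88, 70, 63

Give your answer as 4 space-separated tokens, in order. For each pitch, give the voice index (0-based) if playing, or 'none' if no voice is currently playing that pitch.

Op 1: note_on(88): voice 0 is free -> assigned | voices=[88 - - - -]
Op 2: note_on(65): voice 1 is free -> assigned | voices=[88 65 - - -]
Op 3: note_off(88): free voice 0 | voices=[- 65 - - -]
Op 4: note_on(61): voice 0 is free -> assigned | voices=[61 65 - - -]
Op 5: note_off(61): free voice 0 | voices=[- 65 - - -]
Op 6: note_on(70): voice 0 is free -> assigned | voices=[70 65 - - -]
Op 7: note_on(76): voice 2 is free -> assigned | voices=[70 65 76 - -]
Op 8: note_on(63): voice 3 is free -> assigned | voices=[70 65 76 63 -]

Answer: 2 none 0 3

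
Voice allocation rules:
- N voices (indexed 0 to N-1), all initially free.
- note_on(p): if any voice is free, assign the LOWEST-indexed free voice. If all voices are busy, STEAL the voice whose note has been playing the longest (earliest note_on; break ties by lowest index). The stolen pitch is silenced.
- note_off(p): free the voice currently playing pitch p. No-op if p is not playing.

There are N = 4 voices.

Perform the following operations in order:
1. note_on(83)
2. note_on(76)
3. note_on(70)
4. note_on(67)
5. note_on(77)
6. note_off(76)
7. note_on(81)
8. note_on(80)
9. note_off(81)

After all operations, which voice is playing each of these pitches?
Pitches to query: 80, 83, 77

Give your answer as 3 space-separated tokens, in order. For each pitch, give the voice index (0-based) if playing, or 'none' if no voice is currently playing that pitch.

Op 1: note_on(83): voice 0 is free -> assigned | voices=[83 - - -]
Op 2: note_on(76): voice 1 is free -> assigned | voices=[83 76 - -]
Op 3: note_on(70): voice 2 is free -> assigned | voices=[83 76 70 -]
Op 4: note_on(67): voice 3 is free -> assigned | voices=[83 76 70 67]
Op 5: note_on(77): all voices busy, STEAL voice 0 (pitch 83, oldest) -> assign | voices=[77 76 70 67]
Op 6: note_off(76): free voice 1 | voices=[77 - 70 67]
Op 7: note_on(81): voice 1 is free -> assigned | voices=[77 81 70 67]
Op 8: note_on(80): all voices busy, STEAL voice 2 (pitch 70, oldest) -> assign | voices=[77 81 80 67]
Op 9: note_off(81): free voice 1 | voices=[77 - 80 67]

Answer: 2 none 0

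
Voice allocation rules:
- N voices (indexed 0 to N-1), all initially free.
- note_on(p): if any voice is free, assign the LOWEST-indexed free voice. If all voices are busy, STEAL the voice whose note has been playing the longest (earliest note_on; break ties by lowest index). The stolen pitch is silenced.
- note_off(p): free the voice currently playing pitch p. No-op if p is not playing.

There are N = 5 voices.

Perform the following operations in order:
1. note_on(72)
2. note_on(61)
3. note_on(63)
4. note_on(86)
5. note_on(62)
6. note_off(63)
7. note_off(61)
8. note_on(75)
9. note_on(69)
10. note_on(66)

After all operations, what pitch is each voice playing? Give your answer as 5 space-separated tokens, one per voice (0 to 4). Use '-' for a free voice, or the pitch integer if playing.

Answer: 66 75 69 86 62

Derivation:
Op 1: note_on(72): voice 0 is free -> assigned | voices=[72 - - - -]
Op 2: note_on(61): voice 1 is free -> assigned | voices=[72 61 - - -]
Op 3: note_on(63): voice 2 is free -> assigned | voices=[72 61 63 - -]
Op 4: note_on(86): voice 3 is free -> assigned | voices=[72 61 63 86 -]
Op 5: note_on(62): voice 4 is free -> assigned | voices=[72 61 63 86 62]
Op 6: note_off(63): free voice 2 | voices=[72 61 - 86 62]
Op 7: note_off(61): free voice 1 | voices=[72 - - 86 62]
Op 8: note_on(75): voice 1 is free -> assigned | voices=[72 75 - 86 62]
Op 9: note_on(69): voice 2 is free -> assigned | voices=[72 75 69 86 62]
Op 10: note_on(66): all voices busy, STEAL voice 0 (pitch 72, oldest) -> assign | voices=[66 75 69 86 62]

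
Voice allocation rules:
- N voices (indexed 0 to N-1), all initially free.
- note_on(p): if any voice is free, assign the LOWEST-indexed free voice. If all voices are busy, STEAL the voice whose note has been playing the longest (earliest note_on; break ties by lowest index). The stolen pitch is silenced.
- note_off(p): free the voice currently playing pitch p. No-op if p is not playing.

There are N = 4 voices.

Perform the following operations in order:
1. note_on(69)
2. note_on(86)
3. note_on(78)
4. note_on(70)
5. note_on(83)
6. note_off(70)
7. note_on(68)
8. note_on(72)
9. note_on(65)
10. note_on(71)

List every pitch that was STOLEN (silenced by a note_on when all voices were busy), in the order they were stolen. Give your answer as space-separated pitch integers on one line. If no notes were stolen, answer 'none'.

Answer: 69 86 78 83

Derivation:
Op 1: note_on(69): voice 0 is free -> assigned | voices=[69 - - -]
Op 2: note_on(86): voice 1 is free -> assigned | voices=[69 86 - -]
Op 3: note_on(78): voice 2 is free -> assigned | voices=[69 86 78 -]
Op 4: note_on(70): voice 3 is free -> assigned | voices=[69 86 78 70]
Op 5: note_on(83): all voices busy, STEAL voice 0 (pitch 69, oldest) -> assign | voices=[83 86 78 70]
Op 6: note_off(70): free voice 3 | voices=[83 86 78 -]
Op 7: note_on(68): voice 3 is free -> assigned | voices=[83 86 78 68]
Op 8: note_on(72): all voices busy, STEAL voice 1 (pitch 86, oldest) -> assign | voices=[83 72 78 68]
Op 9: note_on(65): all voices busy, STEAL voice 2 (pitch 78, oldest) -> assign | voices=[83 72 65 68]
Op 10: note_on(71): all voices busy, STEAL voice 0 (pitch 83, oldest) -> assign | voices=[71 72 65 68]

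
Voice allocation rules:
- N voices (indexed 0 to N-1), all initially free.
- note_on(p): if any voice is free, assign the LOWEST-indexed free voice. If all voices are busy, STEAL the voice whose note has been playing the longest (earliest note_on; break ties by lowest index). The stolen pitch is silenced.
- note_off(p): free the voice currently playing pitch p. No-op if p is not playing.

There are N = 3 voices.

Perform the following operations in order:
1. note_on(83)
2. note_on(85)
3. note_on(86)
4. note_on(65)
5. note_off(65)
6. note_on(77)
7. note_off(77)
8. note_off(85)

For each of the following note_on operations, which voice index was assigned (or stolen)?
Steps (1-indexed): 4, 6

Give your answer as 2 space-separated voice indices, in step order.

Answer: 0 0

Derivation:
Op 1: note_on(83): voice 0 is free -> assigned | voices=[83 - -]
Op 2: note_on(85): voice 1 is free -> assigned | voices=[83 85 -]
Op 3: note_on(86): voice 2 is free -> assigned | voices=[83 85 86]
Op 4: note_on(65): all voices busy, STEAL voice 0 (pitch 83, oldest) -> assign | voices=[65 85 86]
Op 5: note_off(65): free voice 0 | voices=[- 85 86]
Op 6: note_on(77): voice 0 is free -> assigned | voices=[77 85 86]
Op 7: note_off(77): free voice 0 | voices=[- 85 86]
Op 8: note_off(85): free voice 1 | voices=[- - 86]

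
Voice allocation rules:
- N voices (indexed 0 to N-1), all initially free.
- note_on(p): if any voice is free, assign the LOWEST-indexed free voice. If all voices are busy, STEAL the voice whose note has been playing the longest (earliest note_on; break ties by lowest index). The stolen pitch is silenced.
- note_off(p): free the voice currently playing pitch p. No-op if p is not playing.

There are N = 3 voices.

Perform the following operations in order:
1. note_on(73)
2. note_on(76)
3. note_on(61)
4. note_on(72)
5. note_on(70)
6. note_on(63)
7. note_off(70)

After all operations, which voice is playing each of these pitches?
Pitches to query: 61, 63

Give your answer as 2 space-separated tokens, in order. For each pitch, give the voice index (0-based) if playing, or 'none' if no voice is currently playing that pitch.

Op 1: note_on(73): voice 0 is free -> assigned | voices=[73 - -]
Op 2: note_on(76): voice 1 is free -> assigned | voices=[73 76 -]
Op 3: note_on(61): voice 2 is free -> assigned | voices=[73 76 61]
Op 4: note_on(72): all voices busy, STEAL voice 0 (pitch 73, oldest) -> assign | voices=[72 76 61]
Op 5: note_on(70): all voices busy, STEAL voice 1 (pitch 76, oldest) -> assign | voices=[72 70 61]
Op 6: note_on(63): all voices busy, STEAL voice 2 (pitch 61, oldest) -> assign | voices=[72 70 63]
Op 7: note_off(70): free voice 1 | voices=[72 - 63]

Answer: none 2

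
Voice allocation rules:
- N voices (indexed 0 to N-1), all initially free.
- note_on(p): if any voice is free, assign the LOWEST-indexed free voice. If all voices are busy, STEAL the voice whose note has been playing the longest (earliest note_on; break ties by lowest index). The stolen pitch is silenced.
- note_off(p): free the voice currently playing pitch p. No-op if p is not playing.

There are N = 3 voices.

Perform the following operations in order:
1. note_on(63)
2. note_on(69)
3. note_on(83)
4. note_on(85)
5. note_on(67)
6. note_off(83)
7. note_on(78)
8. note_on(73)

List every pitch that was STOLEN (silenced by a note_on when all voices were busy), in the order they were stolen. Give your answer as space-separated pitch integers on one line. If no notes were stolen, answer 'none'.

Op 1: note_on(63): voice 0 is free -> assigned | voices=[63 - -]
Op 2: note_on(69): voice 1 is free -> assigned | voices=[63 69 -]
Op 3: note_on(83): voice 2 is free -> assigned | voices=[63 69 83]
Op 4: note_on(85): all voices busy, STEAL voice 0 (pitch 63, oldest) -> assign | voices=[85 69 83]
Op 5: note_on(67): all voices busy, STEAL voice 1 (pitch 69, oldest) -> assign | voices=[85 67 83]
Op 6: note_off(83): free voice 2 | voices=[85 67 -]
Op 7: note_on(78): voice 2 is free -> assigned | voices=[85 67 78]
Op 8: note_on(73): all voices busy, STEAL voice 0 (pitch 85, oldest) -> assign | voices=[73 67 78]

Answer: 63 69 85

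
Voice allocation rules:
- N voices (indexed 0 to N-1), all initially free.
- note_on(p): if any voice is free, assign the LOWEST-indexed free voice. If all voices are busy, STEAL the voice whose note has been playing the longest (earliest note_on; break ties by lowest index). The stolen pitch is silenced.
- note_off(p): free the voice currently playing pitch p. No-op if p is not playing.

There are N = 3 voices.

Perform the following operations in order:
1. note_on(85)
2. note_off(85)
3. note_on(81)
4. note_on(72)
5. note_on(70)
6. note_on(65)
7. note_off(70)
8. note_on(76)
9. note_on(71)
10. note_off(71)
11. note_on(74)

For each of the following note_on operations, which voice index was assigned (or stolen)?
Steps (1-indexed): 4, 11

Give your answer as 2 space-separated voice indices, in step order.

Op 1: note_on(85): voice 0 is free -> assigned | voices=[85 - -]
Op 2: note_off(85): free voice 0 | voices=[- - -]
Op 3: note_on(81): voice 0 is free -> assigned | voices=[81 - -]
Op 4: note_on(72): voice 1 is free -> assigned | voices=[81 72 -]
Op 5: note_on(70): voice 2 is free -> assigned | voices=[81 72 70]
Op 6: note_on(65): all voices busy, STEAL voice 0 (pitch 81, oldest) -> assign | voices=[65 72 70]
Op 7: note_off(70): free voice 2 | voices=[65 72 -]
Op 8: note_on(76): voice 2 is free -> assigned | voices=[65 72 76]
Op 9: note_on(71): all voices busy, STEAL voice 1 (pitch 72, oldest) -> assign | voices=[65 71 76]
Op 10: note_off(71): free voice 1 | voices=[65 - 76]
Op 11: note_on(74): voice 1 is free -> assigned | voices=[65 74 76]

Answer: 1 1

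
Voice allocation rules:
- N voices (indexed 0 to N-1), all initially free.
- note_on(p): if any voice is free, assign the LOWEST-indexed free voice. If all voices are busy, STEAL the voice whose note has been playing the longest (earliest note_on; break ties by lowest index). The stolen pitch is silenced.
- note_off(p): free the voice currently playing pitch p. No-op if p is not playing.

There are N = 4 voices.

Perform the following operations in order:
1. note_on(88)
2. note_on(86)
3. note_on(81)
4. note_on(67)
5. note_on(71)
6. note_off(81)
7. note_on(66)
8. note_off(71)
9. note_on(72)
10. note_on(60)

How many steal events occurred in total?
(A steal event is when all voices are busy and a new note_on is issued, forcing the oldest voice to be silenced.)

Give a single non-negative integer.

Op 1: note_on(88): voice 0 is free -> assigned | voices=[88 - - -]
Op 2: note_on(86): voice 1 is free -> assigned | voices=[88 86 - -]
Op 3: note_on(81): voice 2 is free -> assigned | voices=[88 86 81 -]
Op 4: note_on(67): voice 3 is free -> assigned | voices=[88 86 81 67]
Op 5: note_on(71): all voices busy, STEAL voice 0 (pitch 88, oldest) -> assign | voices=[71 86 81 67]
Op 6: note_off(81): free voice 2 | voices=[71 86 - 67]
Op 7: note_on(66): voice 2 is free -> assigned | voices=[71 86 66 67]
Op 8: note_off(71): free voice 0 | voices=[- 86 66 67]
Op 9: note_on(72): voice 0 is free -> assigned | voices=[72 86 66 67]
Op 10: note_on(60): all voices busy, STEAL voice 1 (pitch 86, oldest) -> assign | voices=[72 60 66 67]

Answer: 2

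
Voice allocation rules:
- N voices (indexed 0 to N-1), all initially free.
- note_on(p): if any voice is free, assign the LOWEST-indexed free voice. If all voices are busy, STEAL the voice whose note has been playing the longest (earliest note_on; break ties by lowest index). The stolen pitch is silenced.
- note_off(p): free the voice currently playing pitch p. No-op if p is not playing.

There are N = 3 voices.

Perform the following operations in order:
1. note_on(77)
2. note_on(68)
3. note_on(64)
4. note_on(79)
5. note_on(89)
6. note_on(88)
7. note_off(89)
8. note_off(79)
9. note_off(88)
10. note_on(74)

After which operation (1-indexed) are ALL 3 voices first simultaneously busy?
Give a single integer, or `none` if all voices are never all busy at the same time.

Op 1: note_on(77): voice 0 is free -> assigned | voices=[77 - -]
Op 2: note_on(68): voice 1 is free -> assigned | voices=[77 68 -]
Op 3: note_on(64): voice 2 is free -> assigned | voices=[77 68 64]
Op 4: note_on(79): all voices busy, STEAL voice 0 (pitch 77, oldest) -> assign | voices=[79 68 64]
Op 5: note_on(89): all voices busy, STEAL voice 1 (pitch 68, oldest) -> assign | voices=[79 89 64]
Op 6: note_on(88): all voices busy, STEAL voice 2 (pitch 64, oldest) -> assign | voices=[79 89 88]
Op 7: note_off(89): free voice 1 | voices=[79 - 88]
Op 8: note_off(79): free voice 0 | voices=[- - 88]
Op 9: note_off(88): free voice 2 | voices=[- - -]
Op 10: note_on(74): voice 0 is free -> assigned | voices=[74 - -]

Answer: 3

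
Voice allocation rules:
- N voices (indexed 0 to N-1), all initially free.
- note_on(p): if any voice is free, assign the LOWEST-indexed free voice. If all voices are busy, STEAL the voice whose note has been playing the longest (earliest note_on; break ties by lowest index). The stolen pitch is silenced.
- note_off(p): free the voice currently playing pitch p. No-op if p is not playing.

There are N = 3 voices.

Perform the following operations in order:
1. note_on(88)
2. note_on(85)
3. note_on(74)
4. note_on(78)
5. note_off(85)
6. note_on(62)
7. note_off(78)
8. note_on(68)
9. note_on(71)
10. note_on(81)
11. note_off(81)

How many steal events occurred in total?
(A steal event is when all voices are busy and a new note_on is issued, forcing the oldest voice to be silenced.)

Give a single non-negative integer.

Answer: 3

Derivation:
Op 1: note_on(88): voice 0 is free -> assigned | voices=[88 - -]
Op 2: note_on(85): voice 1 is free -> assigned | voices=[88 85 -]
Op 3: note_on(74): voice 2 is free -> assigned | voices=[88 85 74]
Op 4: note_on(78): all voices busy, STEAL voice 0 (pitch 88, oldest) -> assign | voices=[78 85 74]
Op 5: note_off(85): free voice 1 | voices=[78 - 74]
Op 6: note_on(62): voice 1 is free -> assigned | voices=[78 62 74]
Op 7: note_off(78): free voice 0 | voices=[- 62 74]
Op 8: note_on(68): voice 0 is free -> assigned | voices=[68 62 74]
Op 9: note_on(71): all voices busy, STEAL voice 2 (pitch 74, oldest) -> assign | voices=[68 62 71]
Op 10: note_on(81): all voices busy, STEAL voice 1 (pitch 62, oldest) -> assign | voices=[68 81 71]
Op 11: note_off(81): free voice 1 | voices=[68 - 71]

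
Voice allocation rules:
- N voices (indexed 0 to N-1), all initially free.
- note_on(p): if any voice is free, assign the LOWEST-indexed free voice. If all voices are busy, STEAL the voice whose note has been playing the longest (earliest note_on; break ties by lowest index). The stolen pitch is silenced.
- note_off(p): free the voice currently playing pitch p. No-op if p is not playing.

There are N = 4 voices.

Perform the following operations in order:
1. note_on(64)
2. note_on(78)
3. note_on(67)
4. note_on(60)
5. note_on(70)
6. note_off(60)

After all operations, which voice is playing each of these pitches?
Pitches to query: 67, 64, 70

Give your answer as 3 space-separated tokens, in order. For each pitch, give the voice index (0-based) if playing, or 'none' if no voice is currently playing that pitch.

Op 1: note_on(64): voice 0 is free -> assigned | voices=[64 - - -]
Op 2: note_on(78): voice 1 is free -> assigned | voices=[64 78 - -]
Op 3: note_on(67): voice 2 is free -> assigned | voices=[64 78 67 -]
Op 4: note_on(60): voice 3 is free -> assigned | voices=[64 78 67 60]
Op 5: note_on(70): all voices busy, STEAL voice 0 (pitch 64, oldest) -> assign | voices=[70 78 67 60]
Op 6: note_off(60): free voice 3 | voices=[70 78 67 -]

Answer: 2 none 0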